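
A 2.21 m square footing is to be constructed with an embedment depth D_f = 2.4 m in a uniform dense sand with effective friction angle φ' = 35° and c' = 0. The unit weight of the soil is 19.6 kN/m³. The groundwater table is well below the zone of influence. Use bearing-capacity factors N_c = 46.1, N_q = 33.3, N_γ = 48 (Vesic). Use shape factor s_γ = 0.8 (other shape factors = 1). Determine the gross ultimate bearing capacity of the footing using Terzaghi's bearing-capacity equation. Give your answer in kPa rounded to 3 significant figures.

Effective surcharge at the founding depth q = γ·D_f = 19.6 × 2.4 = 47.04 kPa.
q_ult = q·N_q + 0.5·γ·B·N_γ·s_γ
     = 47.04 × 33.3 + 0.5 × 19.6 × 2.21 × 48 × 0.8
     = 1566.4 + 831.67 = 2398.1 kPa.

q_ult ≈ 2400 kPa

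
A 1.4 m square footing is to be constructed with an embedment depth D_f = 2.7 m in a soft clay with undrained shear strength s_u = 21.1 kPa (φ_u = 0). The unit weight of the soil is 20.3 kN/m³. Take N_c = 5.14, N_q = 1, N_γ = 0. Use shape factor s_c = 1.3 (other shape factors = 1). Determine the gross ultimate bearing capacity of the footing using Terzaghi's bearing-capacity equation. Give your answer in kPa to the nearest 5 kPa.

q = γ·D_f = 20.3 × 2.7 = 54.81 kPa.
c·N_c·s_c = 21.1 × 5.14 × 1.3 = 140.99 kPa
q·N_q = 54.81 × 1 = 54.81 kPa
q_ult = 140.99 + 54.81 = 195.8 kPa.

q_ult ≈ 195 kPa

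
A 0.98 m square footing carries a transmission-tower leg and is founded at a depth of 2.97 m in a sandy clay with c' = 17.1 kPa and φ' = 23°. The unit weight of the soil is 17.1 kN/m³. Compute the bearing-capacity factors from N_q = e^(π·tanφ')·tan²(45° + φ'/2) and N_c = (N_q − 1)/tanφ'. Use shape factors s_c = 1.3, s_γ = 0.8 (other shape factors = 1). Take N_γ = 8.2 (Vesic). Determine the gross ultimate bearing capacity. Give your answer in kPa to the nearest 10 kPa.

q_ult ≈ 900 kPa

tan23° = 0.4245, so N_q = e^(π×0.4245)·tan²(56.5°) = 3.794 × 2.283 = 8.66.
N_c = (8.66 − 1)/tan23° = 18.05.
Effective surcharge at the founding depth q = γ·D_f = 17.1 × 2.97 = 50.787 kPa.
q_ult = c·N_c·s_c + q·N_q + 0.5·γ·B·N_γ·s_γ
     = 17.1 × 18.049 × 1.3 + 50.787 × 8.6612 + 0.5 × 17.1 × 0.98 × 8.2 × 0.8
     = 401.22 + 439.88 + 54.966 = 896.06 kPa.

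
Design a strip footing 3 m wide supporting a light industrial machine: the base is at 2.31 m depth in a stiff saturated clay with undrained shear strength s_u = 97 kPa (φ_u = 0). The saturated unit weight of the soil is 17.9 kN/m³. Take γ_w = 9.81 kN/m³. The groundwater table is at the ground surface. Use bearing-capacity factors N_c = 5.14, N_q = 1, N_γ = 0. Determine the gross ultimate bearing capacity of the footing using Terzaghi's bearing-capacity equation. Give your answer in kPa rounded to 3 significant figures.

q_ult ≈ 517 kPa

γ' = 17.9 − 9.81 = 8.09 kN/m³ (submerged throughout). q = 8.09 × 2.31 = 18.688 kPa.
c·N_c = 97 × 5.14 = 498.58 kPa
q·N_q = 18.688 × 1 = 18.688 kPa
q_ult = 498.58 + 18.688 = 517.27 kPa.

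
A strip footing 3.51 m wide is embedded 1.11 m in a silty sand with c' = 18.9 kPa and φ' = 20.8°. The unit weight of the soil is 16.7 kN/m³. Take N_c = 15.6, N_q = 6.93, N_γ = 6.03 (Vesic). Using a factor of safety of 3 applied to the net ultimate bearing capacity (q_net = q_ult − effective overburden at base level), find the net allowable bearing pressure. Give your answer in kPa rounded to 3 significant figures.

q_all(net) ≈ 194 kPa

Effective surcharge at the founding depth q = γ·D_f = 16.7 × 1.11 = 18.537 kPa.
q_ult = c·N_c + q·N_q + 0.5·γ·B·N_γ
     = 18.9 × 15.6 + 18.537 × 6.93 + 0.5 × 16.7 × 3.51 × 6.03
     = 294.84 + 128.46 + 176.73 = 600.03 kPa.
Net ultimate: q_net = 600.03 − 18.537 = 581.49 kPa.
q_all(net) = 581.49 / 3 = 193.83 kPa.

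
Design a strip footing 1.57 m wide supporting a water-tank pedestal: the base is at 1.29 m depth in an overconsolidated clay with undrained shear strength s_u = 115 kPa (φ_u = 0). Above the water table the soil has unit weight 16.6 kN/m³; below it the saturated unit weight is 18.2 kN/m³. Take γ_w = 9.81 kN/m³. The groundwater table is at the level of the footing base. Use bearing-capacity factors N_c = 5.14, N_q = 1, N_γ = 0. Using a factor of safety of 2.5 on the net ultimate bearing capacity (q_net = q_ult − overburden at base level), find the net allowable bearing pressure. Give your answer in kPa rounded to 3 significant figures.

q_all(net) ≈ 236 kPa

Effective surcharge at the founding depth q = γ·D_f = 16.6 × 1.29 = 21.414 kPa.
q_ult = c·N_c + q·N_q
     = 115 × 5.14 + 21.414 × 1
     = 591.1 + 21.414 = 612.51 kPa.
q_net = 612.51 − 21.414 = 591.1 kPa.
q_all(net) = 591.1 / 2.5 = 236.44 kPa.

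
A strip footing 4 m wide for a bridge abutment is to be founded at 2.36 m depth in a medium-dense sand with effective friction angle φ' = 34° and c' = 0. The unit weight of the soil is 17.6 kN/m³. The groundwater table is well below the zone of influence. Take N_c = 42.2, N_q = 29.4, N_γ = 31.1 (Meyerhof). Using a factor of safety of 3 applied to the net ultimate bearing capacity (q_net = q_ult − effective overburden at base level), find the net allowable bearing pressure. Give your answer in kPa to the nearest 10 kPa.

q_all(net) ≈ 760 kPa

Overburden at base level: q = 17.6 × 2.36 = 41.536 kPa.
Surcharge term q·N_q = 41.536 × 29.4 = 1221.2 kPa; self-weight term 0.5·γ·B·N_γ = 0.5 × 17.6 × 4 × 31.1 = 1094.7 kPa.
q_ult = 1221.2 + 1094.7 = 2315.9 kPa.
Net ultimate: q_net = 2315.9 − 41.536 = 2274.3 kPa.
q_all(net) = 2274.3 / 3 = 758.11 kPa.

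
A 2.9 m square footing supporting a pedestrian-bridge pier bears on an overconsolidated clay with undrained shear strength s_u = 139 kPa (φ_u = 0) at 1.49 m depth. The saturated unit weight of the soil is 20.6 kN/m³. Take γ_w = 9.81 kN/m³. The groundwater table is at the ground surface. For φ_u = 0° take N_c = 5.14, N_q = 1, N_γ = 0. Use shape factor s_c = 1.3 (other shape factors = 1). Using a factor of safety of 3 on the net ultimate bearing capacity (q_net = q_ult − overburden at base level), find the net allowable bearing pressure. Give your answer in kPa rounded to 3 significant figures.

q_all(net) ≈ 310 kPa

With the water table at the surface the whole profile is submerged: γ' = 20.6 − 9.81 = 10.79 kN/m³, so q = γ'·D_f = 16.077 kPa.
q_ult = c·N_c·s_c + q·N_q
     = 139 × 5.14 × 1.3 + 16.077 × 1
     = 928.8 + 16.077 = 944.88 kPa.
q_net = 944.88 − 16.077 = 928.8 kPa.
q_all(net) = 928.8 / 3 = 309.6 kPa.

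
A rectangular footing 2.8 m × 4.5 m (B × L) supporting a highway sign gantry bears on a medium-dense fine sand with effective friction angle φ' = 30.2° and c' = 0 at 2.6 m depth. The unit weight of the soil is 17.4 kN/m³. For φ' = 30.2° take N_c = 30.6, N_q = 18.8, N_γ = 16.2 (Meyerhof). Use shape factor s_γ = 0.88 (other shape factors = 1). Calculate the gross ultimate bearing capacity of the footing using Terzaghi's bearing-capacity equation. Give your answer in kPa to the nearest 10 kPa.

q_ult ≈ 1200 kPa

q = γ·D_f = 17.4 × 2.6 = 45.24 kPa.
q·N_q = 45.24 × 18.8 = 850.51 kPa
0.5·γ·B·N_γ·s_γ = 0.5 × 17.4 × 2.8 × 16.2 × 0.88 = 347.28 kPa
q_ult = 850.51 + 347.28 = 1197.8 kPa.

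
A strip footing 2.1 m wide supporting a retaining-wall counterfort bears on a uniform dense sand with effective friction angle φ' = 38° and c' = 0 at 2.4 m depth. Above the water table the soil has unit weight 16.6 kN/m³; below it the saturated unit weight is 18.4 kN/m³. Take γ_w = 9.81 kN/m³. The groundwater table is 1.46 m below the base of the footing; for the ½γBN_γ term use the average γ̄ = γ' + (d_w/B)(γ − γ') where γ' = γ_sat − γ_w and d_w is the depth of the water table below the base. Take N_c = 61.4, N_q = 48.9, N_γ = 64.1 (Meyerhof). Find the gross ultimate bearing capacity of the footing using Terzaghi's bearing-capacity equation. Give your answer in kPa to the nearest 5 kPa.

Overburden at base level: q = 16.6 × 2.4 = 39.84 kPa.
The water table is 1.46 m below the base (< B = 2.1 m), so the ½γBN_γ term uses γ̄ = γ' + (d_w/B)(γ − γ') = 8.59 + (1.46/2.1)(16.6 − 8.59) = 14.159 kN/m³.
Surcharge term q·N_q = 39.84 × 48.9 = 1948.2 kPa; self-weight term 0.5·γ·B·N_γ = 0.5 × 14.159 × 2.1 × 64.1 = 952.96 kPa.
q_ult = 1948.2 + 952.96 = 2901.1 kPa.

q_ult ≈ 2900 kPa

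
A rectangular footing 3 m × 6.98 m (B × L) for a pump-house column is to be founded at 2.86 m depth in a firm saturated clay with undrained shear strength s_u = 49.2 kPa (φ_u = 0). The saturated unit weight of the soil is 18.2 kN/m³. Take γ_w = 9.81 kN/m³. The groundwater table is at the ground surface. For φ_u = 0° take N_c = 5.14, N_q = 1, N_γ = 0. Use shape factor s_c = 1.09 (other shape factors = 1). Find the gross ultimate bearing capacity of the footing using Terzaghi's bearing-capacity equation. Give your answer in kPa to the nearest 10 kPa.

q_ult ≈ 300 kPa

Water table at ground surface, so effective unit weight γ' = 18.2 − 9.81 = 8.39 kN/m³ is used throughout; overburden q = 8.39 × 2.86 = 23.995 kPa.
Cohesion term c·N_c·s_c = 49.2 × 5.14 × 1.09 = 275.65 kPa; surcharge term q·N_q = 23.995 × 1 = 23.995 kPa.
q_ult = 275.65 + 23.995 = 299.64 kPa.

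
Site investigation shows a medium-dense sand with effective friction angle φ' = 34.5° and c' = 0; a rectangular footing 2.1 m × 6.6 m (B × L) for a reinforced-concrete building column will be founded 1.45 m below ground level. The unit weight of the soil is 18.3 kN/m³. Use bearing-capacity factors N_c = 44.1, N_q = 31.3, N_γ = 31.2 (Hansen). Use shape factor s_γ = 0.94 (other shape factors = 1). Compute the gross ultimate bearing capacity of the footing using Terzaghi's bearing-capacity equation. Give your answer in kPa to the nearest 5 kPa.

q_ult ≈ 1395 kPa

Overburden at base level: q = 18.3 × 1.45 = 26.535 kPa.
Surcharge term q·N_q = 26.535 × 31.3 = 830.55 kPa; self-weight term 0.5·γ·B·N_γ·s_γ = 0.5 × 18.3 × 2.1 × 31.2 × 0.94 = 563.54 kPa.
q_ult = 830.55 + 563.54 = 1394.1 kPa.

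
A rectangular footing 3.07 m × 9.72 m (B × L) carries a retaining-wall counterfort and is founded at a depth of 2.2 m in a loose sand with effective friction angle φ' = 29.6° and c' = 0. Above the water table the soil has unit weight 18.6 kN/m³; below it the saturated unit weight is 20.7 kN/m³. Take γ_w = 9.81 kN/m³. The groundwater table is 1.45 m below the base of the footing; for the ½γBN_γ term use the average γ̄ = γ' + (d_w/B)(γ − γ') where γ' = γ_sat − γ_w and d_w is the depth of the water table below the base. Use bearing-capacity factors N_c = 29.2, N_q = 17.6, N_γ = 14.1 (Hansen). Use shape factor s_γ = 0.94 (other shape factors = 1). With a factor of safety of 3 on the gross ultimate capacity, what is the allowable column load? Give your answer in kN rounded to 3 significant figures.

Overburden at base level: q = 18.6 × 2.2 = 40.92 kPa.
The water table is 1.45 m below the base (< B = 3.07 m), so the ½γBN_γ term uses γ̄ = γ' + (d_w/B)(γ − γ') = 10.89 + (1.45/3.07)(18.6 − 10.89) = 14.532 kN/m³.
Surcharge term q·N_q = 40.92 × 17.6 = 720.19 kPa; self-weight term 0.5·γ·B·N_γ·s_γ = 0.5 × 14.532 × 3.07 × 14.1 × 0.94 = 295.64 kPa.
q_ult = 720.19 + 295.64 = 1015.8 kPa.
Gross allowable pressure q_all = 1015.8 / 3 = 338.61 kPa.
Footing area = 29.8404 m², so allowable column load = 338.61 × 29.8404 = 10104 kN.

P_all ≈ 10100 kN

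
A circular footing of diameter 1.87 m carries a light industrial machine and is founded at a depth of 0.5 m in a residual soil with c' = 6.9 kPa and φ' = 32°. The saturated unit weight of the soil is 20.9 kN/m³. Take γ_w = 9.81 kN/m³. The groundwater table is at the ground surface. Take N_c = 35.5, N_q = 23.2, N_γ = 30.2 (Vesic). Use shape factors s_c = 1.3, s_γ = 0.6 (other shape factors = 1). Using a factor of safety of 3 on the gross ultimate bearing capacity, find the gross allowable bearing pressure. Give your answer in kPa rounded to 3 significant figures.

Water table at ground surface, so effective unit weight γ' = 20.9 − 9.81 = 11.09 kN/m³ is used throughout; overburden q = 11.09 × 0.5 = 5.545 kPa; the same γ' applies in the ½γBN_γ term.
Cohesion term c·N_c·s_c = 6.9 × 35.5 × 1.3 = 318.44 kPa; surcharge term q·N_q = 5.545 × 23.2 = 128.64 kPa; self-weight term 0.5·γ·B·N_γ·s_γ = 0.5 × 11.09 × 1.87 × 30.2 × 0.6 = 187.89 kPa.
q_ult = 318.44 + 128.64 + 187.89 = 634.97 kPa.
q_all = 634.97 / 3 = 211.66 kPa.

q_all ≈ 212 kPa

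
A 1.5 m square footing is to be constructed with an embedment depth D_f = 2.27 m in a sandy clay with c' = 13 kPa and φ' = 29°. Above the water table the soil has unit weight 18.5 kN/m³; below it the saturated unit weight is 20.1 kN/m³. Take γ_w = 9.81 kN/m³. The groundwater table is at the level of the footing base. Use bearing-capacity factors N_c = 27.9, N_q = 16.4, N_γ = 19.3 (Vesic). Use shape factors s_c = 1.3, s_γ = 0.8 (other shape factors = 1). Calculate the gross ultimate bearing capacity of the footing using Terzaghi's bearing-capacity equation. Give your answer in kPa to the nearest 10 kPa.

Effective surcharge at the founding depth q = γ·D_f = 18.5 × 2.27 = 41.995 kPa.
The water table coincides with the base, so in the self-weight term γ → γ' = 10.29 kN/m³.
q_ult = c·N_c·s_c + q·N_q + 0.5·γ·B·N_γ·s_γ
     = 13 × 27.9 × 1.3 + 41.995 × 16.4 + 0.5 × 10.29 × 1.5 × 19.3 × 0.8
     = 471.51 + 688.72 + 119.16 = 1279.4 kPa.

q_ult ≈ 1280 kPa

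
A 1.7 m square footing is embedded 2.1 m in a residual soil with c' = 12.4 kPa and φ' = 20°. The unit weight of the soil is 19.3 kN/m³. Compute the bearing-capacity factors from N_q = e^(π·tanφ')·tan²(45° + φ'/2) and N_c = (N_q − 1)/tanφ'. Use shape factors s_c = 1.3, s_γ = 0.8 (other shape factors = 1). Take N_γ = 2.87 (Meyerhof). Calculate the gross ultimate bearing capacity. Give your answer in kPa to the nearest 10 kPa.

q_ult ≈ 540 kPa

tan20° = 0.364, so N_q = e^(π×0.364)·tan²(55°) = 3.138 × 2.04 = 6.4.
N_c = (6.4 − 1)/tan20° = 14.83.
q = γ·D_f = 19.3 × 2.1 = 40.53 kPa.
c·N_c·s_c = 12.4 × 14.835 × 1.3 = 239.14 kPa
q·N_q = 40.53 × 6.3994 = 259.37 kPa
0.5·γ·B·N_γ·s_γ = 0.5 × 19.3 × 1.7 × 2.87 × 0.8 = 37.666 kPa
q_ult = 239.14 + 259.37 + 37.666 = 536.17 kPa.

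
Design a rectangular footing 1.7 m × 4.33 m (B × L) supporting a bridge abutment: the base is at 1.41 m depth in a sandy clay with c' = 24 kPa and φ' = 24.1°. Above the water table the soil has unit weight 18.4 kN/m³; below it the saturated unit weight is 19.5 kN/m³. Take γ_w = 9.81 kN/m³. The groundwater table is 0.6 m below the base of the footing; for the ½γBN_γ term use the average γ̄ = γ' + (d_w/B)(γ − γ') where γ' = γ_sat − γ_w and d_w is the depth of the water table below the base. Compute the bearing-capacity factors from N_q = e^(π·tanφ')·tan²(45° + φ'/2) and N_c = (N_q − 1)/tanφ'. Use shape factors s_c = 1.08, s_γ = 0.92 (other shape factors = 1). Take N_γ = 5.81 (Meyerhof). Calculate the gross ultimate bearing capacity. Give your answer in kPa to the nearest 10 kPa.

tan24.1° = 0.4473, so N_q = e^(π×0.4473)·tan²(57.05°) = 4.077 × 2.38 = 9.7.
N_c = (9.7 − 1)/tan24.1° = 19.46.
Effective surcharge at the founding depth q = γ·D_f = 18.4 × 1.41 = 25.944 kPa.
With d_w = 0.6 m < B, γ̄ = 9.69 + (0.6/1.7) × (18.4 − 9.69) = 12.764 kN/m³.
q_ult = c·N_c·s_c + q·N_q + 0.5·γ·B·N_γ·s_γ
     = 24 × 19.458 × 1.08 + 25.944 × 9.7038 + 0.5 × 12.764 × 1.7 × 5.81 × 0.92
     = 504.34 + 251.75 + 57.993 = 814.09 kPa.

q_ult ≈ 810 kPa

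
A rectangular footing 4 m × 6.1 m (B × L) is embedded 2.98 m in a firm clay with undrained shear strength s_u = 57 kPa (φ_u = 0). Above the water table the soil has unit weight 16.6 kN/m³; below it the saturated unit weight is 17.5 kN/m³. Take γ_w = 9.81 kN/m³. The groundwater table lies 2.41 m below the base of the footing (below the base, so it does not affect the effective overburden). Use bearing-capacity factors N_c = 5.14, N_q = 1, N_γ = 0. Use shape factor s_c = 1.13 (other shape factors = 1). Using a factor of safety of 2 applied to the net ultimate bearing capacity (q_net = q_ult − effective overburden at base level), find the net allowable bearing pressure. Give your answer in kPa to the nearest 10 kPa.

q = γ·D_f = 16.6 × 2.98 = 49.468 kPa.
c·N_c·s_c = 57 × 5.14 × 1.13 = 331.07 kPa
q·N_q = 49.468 × 1 = 49.468 kPa
q_ult = 331.07 + 49.468 = 380.54 kPa.
Net ultimate: q_net = 380.54 − 49.468 = 331.07 kPa.
q_all(net) = 331.07 / 2 = 165.53 kPa.

q_all(net) ≈ 170 kPa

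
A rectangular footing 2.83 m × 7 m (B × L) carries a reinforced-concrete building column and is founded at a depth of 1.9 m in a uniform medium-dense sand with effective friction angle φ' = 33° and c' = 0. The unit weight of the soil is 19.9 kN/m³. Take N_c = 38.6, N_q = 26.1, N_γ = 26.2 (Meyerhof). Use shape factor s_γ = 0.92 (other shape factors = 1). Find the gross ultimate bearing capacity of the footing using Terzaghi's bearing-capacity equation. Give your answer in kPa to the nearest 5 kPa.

Overburden at base level: q = 19.9 × 1.9 = 37.81 kPa.
Surcharge term q·N_q = 37.81 × 26.1 = 986.84 kPa; self-weight term 0.5·γ·B·N_γ·s_γ = 0.5 × 19.9 × 2.83 × 26.2 × 0.92 = 678.73 kPa.
q_ult = 986.84 + 678.73 = 1665.6 kPa.

q_ult ≈ 1665 kPa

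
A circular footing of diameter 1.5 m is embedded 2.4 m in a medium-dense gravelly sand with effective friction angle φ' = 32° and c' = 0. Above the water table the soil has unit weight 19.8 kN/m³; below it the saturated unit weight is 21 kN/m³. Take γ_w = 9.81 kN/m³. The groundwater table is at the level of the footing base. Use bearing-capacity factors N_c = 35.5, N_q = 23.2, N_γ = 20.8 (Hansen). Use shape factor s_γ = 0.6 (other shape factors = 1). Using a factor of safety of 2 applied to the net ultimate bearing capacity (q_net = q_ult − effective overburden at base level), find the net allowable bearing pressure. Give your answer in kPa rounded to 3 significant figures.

Effective surcharge at the founding depth q = γ·D_f = 19.8 × 2.4 = 47.52 kPa.
The water table coincides with the base, so in the self-weight term γ → γ' = 11.19 kN/m³.
q_ult = q·N_q + 0.5·γ·B·N_γ·s_γ
     = 47.52 × 23.2 + 0.5 × 11.19 × 1.5 × 20.8 × 0.6
     = 1102.5 + 104.74 = 1207.2 kPa.
Net ultimate: q_net = 1207.2 − 47.52 = 1159.7 kPa.
q_all(net) = 1159.7 / 2 = 579.84 kPa.

q_all(net) ≈ 580 kPa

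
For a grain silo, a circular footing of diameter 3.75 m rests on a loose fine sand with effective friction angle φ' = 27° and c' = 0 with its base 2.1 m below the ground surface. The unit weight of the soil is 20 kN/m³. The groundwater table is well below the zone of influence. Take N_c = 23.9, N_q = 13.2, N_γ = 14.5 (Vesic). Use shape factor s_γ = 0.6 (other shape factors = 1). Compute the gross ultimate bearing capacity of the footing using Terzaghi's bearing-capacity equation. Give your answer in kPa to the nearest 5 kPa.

q = γ·D_f = 20 × 2.1 = 42 kPa.
q·N_q = 42 × 13.2 = 554.4 kPa
0.5·γ·B·N_γ·s_γ = 0.5 × 20 × 3.75 × 14.5 × 0.6 = 326.25 kPa
q_ult = 554.4 + 326.25 = 880.65 kPa.

q_ult ≈ 880 kPa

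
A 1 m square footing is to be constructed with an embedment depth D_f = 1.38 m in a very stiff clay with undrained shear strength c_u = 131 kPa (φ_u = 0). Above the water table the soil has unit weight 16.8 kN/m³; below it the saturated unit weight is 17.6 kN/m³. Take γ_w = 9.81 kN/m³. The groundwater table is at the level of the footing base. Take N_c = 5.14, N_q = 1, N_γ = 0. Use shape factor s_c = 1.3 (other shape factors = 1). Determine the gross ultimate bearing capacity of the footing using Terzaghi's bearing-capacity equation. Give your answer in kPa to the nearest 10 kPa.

q_ult ≈ 900 kPa

Overburden at base level: q = 16.8 × 1.38 = 23.184 kPa.
Cohesion term c·N_c·s_c = 131 × 5.14 × 1.3 = 875.34 kPa; surcharge term q·N_q = 23.184 × 1 = 23.184 kPa.
q_ult = 875.34 + 23.184 = 898.53 kPa.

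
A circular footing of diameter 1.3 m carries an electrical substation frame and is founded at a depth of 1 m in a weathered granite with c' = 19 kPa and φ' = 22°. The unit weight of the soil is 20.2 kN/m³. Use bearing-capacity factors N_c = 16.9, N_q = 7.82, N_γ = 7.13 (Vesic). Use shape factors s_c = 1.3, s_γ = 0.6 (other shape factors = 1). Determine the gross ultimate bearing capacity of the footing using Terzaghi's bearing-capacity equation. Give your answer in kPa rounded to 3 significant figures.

q_ult ≈ 632 kPa

q = γ·D_f = 20.2 × 1 = 20.2 kPa.
c·N_c·s_c = 19 × 16.9 × 1.3 = 417.43 kPa
q·N_q = 20.2 × 7.82 = 157.96 kPa
0.5·γ·B·N_γ·s_γ = 0.5 × 20.2 × 1.3 × 7.13 × 0.6 = 56.17 kPa
q_ult = 417.43 + 157.96 + 56.17 = 631.56 kPa.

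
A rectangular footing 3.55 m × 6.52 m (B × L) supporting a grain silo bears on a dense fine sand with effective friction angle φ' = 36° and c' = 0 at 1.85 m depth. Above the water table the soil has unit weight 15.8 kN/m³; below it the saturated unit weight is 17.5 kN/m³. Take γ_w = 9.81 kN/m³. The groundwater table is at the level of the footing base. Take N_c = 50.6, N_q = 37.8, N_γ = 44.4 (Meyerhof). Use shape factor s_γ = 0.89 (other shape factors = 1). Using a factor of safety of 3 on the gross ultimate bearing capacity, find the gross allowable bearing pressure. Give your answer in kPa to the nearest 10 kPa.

q_all ≈ 550 kPa

Overburden at base level: q = 15.8 × 1.85 = 29.23 kPa.
Below the base the soil is submerged, so the ½γBN_γ term uses γ' = 17.5 − 9.81 = 7.69 kN/m³.
Surcharge term q·N_q = 29.23 × 37.8 = 1104.9 kPa; self-weight term 0.5·γ·B·N_γ·s_γ = 0.5 × 7.69 × 3.55 × 44.4 × 0.89 = 539.38 kPa.
q_ult = 1104.9 + 539.38 = 1644.3 kPa.
q_all = 1644.3 / 3 = 548.09 kPa.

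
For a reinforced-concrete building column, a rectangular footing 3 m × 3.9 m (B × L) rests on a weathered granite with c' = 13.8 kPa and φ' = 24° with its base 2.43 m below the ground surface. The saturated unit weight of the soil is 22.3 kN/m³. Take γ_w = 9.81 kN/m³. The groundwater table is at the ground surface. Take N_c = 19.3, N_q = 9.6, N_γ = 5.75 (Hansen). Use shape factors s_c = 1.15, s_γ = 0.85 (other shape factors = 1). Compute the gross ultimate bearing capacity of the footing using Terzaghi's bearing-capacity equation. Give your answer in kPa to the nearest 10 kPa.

q_ult ≈ 690 kPa

γ' = 22.3 − 9.81 = 12.49 kN/m³ (submerged throughout). q = 12.49 × 2.43 = 30.351 kPa; the same γ' applies in the ½γBN_γ term.
c·N_c·s_c = 13.8 × 19.3 × 1.15 = 306.29 kPa
q·N_q = 30.351 × 9.6 = 291.37 kPa
0.5·γ·B·N_γ·s_γ = 0.5 × 12.49 × 3 × 5.75 × 0.85 = 91.567 kPa
q_ult = 306.29 + 291.37 + 91.567 = 689.23 kPa.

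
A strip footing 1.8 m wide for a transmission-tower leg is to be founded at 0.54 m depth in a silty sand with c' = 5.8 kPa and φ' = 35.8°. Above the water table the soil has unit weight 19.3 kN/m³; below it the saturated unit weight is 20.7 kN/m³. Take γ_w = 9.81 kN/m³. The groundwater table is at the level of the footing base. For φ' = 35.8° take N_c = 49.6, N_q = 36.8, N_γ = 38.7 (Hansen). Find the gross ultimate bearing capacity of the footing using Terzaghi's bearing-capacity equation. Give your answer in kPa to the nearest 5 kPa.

q_ult ≈ 1050 kPa

Overburden at base level: q = 19.3 × 0.54 = 10.422 kPa.
Below the base the soil is submerged, so the ½γBN_γ term uses γ' = 20.7 − 9.81 = 10.89 kN/m³.
Cohesion term c·N_c = 5.8 × 49.6 = 287.68 kPa; surcharge term q·N_q = 10.422 × 36.8 = 383.53 kPa; self-weight term 0.5·γ·B·N_γ = 0.5 × 10.89 × 1.8 × 38.7 = 379.3 kPa.
q_ult = 287.68 + 383.53 + 379.3 = 1050.5 kPa.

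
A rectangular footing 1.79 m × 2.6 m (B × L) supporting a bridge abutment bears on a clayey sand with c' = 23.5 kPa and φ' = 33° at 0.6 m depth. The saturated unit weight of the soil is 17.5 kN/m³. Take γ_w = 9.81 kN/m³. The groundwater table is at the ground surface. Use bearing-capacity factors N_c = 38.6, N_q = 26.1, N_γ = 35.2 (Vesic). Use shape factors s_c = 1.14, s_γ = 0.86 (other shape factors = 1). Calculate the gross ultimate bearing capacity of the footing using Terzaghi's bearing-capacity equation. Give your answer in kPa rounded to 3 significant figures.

γ' = 17.5 − 9.81 = 7.69 kN/m³ (submerged throughout). q = 7.69 × 0.6 = 4.614 kPa; the same γ' applies in the ½γBN_γ term.
c·N_c·s_c = 23.5 × 38.6 × 1.14 = 1034.1 kPa
q·N_q = 4.614 × 26.1 = 120.43 kPa
0.5·γ·B·N_γ·s_γ = 0.5 × 7.69 × 1.79 × 35.2 × 0.86 = 208.35 kPa
q_ult = 1034.1 + 120.43 + 208.35 = 1362.9 kPa.

q_ult ≈ 1360 kPa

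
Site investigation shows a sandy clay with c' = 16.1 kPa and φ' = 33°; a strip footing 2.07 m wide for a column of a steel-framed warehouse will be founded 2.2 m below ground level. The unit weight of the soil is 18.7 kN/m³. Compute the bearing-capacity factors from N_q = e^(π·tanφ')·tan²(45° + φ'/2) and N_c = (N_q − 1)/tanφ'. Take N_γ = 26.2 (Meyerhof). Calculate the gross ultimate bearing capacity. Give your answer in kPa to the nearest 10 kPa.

tan33° = 0.6494, so N_q = e^(π×0.6494)·tan²(61.5°) = 7.692 × 3.392 = 26.09.
N_c = (26.09 − 1)/tan33° = 38.64.
Effective surcharge at the founding depth q = γ·D_f = 18.7 × 2.2 = 41.14 kPa.
q_ult = c·N_c + q·N_q + 0.5·γ·B·N_γ
     = 16.1 × 38.638 + 41.14 × 26.092 + 0.5 × 18.7 × 2.07 × 26.2
     = 622.08 + 1073.4 + 507.09 = 2202.6 kPa.

q_ult ≈ 2200 kPa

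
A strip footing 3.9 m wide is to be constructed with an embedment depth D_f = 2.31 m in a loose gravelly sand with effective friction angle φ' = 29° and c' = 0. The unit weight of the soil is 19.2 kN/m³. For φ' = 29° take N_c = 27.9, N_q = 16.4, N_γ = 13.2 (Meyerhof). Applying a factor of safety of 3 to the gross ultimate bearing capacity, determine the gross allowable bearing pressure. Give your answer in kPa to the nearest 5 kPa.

q_all ≈ 405 kPa

q = γ·D_f = 19.2 × 2.31 = 44.352 kPa.
q·N_q = 44.352 × 16.4 = 727.37 kPa
0.5·γ·B·N_γ = 0.5 × 19.2 × 3.9 × 13.2 = 494.21 kPa
q_ult = 727.37 + 494.21 = 1221.6 kPa.
q_all = q_ult / FS = 1221.6 / 3 = 407.19 kPa.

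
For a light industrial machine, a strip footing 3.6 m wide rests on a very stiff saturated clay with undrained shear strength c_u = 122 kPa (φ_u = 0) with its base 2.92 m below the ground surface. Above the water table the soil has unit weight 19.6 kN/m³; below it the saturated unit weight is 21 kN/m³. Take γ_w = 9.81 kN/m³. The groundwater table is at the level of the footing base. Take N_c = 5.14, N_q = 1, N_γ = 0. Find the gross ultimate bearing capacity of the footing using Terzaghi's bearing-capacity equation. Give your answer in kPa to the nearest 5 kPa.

q = γ·D_f = 19.6 × 2.92 = 57.232 kPa.
c·N_c = 122 × 5.14 = 627.08 kPa
q·N_q = 57.232 × 1 = 57.232 kPa
q_ult = 627.08 + 57.232 = 684.31 kPa.

q_ult ≈ 685 kPa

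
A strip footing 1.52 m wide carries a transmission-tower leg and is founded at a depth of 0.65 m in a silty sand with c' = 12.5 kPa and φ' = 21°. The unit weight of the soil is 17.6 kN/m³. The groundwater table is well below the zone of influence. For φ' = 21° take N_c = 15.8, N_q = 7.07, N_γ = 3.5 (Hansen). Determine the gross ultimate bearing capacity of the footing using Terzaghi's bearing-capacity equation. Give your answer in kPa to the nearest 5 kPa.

Effective surcharge at the founding depth q = γ·D_f = 17.6 × 0.65 = 11.44 kPa.
q_ult = c·N_c + q·N_q + 0.5·γ·B·N_γ
     = 12.5 × 15.8 + 11.44 × 7.07 + 0.5 × 17.6 × 1.52 × 3.5
     = 197.5 + 80.881 + 46.816 = 325.2 kPa.

q_ult ≈ 325 kPa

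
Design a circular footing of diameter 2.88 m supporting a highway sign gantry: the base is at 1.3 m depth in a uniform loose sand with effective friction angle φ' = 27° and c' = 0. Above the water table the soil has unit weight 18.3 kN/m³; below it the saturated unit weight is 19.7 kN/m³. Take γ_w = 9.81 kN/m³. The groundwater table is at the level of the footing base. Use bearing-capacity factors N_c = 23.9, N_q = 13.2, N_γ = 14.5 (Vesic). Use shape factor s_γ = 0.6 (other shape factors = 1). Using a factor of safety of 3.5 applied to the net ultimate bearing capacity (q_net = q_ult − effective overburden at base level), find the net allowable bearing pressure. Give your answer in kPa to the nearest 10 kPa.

q_all(net) ≈ 120 kPa

Overburden at base level: q = 18.3 × 1.3 = 23.79 kPa.
Below the base the soil is submerged, so the ½γBN_γ term uses γ' = 19.7 − 9.81 = 9.89 kN/m³.
Surcharge term q·N_q = 23.79 × 13.2 = 314.03 kPa; self-weight term 0.5·γ·B·N_γ·s_γ = 0.5 × 9.89 × 2.88 × 14.5 × 0.6 = 123.9 kPa.
q_ult = 314.03 + 123.9 = 437.93 kPa.
Net ultimate: q_net = 437.93 − 23.79 = 414.14 kPa.
q_all(net) = 414.14 / 3.5 = 118.33 kPa.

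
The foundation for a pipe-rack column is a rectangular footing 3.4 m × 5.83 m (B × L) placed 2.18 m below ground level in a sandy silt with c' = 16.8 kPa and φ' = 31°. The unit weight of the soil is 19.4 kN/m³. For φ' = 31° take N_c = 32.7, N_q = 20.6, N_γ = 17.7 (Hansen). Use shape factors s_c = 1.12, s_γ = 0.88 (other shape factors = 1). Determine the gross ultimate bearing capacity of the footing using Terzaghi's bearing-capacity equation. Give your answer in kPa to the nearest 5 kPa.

q_ult ≈ 2000 kPa

q = γ·D_f = 19.4 × 2.18 = 42.292 kPa.
c·N_c·s_c = 16.8 × 32.7 × 1.12 = 615.28 kPa
q·N_q = 42.292 × 20.6 = 871.22 kPa
0.5·γ·B·N_γ·s_γ = 0.5 × 19.4 × 3.4 × 17.7 × 0.88 = 513.7 kPa
q_ult = 615.28 + 871.22 + 513.7 = 2000.2 kPa.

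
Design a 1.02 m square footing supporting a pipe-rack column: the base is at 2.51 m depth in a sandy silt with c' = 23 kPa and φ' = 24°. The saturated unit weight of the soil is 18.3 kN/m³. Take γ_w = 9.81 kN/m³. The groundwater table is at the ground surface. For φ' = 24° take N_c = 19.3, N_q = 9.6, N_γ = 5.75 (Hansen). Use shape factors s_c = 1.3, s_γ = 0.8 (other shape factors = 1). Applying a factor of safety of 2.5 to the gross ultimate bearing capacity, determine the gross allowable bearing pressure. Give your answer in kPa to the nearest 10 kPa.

q_all ≈ 320 kPa

γ' = 18.3 − 9.81 = 8.49 kN/m³ (submerged throughout). q = 8.49 × 2.51 = 21.31 kPa; the same γ' applies in the ½γBN_γ term.
c·N_c·s_c = 23 × 19.3 × 1.3 = 577.07 kPa
q·N_q = 21.31 × 9.6 = 204.58 kPa
0.5·γ·B·N_γ·s_γ = 0.5 × 8.49 × 1.02 × 5.75 × 0.8 = 19.918 kPa
q_ult = 577.07 + 204.58 + 19.918 = 801.56 kPa.
q_all = q_ult / FS = 801.56 / 2.5 = 320.63 kPa.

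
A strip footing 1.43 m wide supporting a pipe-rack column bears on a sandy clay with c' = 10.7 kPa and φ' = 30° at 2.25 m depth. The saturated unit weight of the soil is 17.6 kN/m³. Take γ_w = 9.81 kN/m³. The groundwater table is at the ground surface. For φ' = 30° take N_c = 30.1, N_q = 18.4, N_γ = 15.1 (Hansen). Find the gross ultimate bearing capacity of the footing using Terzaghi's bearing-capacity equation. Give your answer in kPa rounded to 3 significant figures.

q_ult ≈ 729 kPa

With the water table at the surface the whole profile is submerged: γ' = 17.6 − 9.81 = 7.79 kN/m³, so q = γ'·D_f = 17.528 kPa; the same γ' applies in the ½γBN_γ term.
q_ult = c·N_c + q·N_q + 0.5·γ·B·N_γ
     = 10.7 × 30.1 + 17.528 × 18.4 + 0.5 × 7.79 × 1.43 × 15.1
     = 322.07 + 322.51 + 84.105 = 728.68 kPa.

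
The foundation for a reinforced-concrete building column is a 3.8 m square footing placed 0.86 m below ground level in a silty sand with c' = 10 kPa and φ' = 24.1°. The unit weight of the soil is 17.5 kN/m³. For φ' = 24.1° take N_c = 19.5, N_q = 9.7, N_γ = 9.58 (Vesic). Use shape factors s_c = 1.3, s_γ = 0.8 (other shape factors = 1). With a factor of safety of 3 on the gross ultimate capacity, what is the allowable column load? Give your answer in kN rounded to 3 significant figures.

q = γ·D_f = 17.5 × 0.86 = 15.05 kPa.
c·N_c·s_c = 10 × 19.5 × 1.3 = 253.5 kPa
q·N_q = 15.05 × 9.7 = 145.98 kPa
0.5·γ·B·N_γ·s_γ = 0.5 × 17.5 × 3.8 × 9.58 × 0.8 = 254.83 kPa
q_ult = 253.5 + 145.98 + 254.83 = 654.31 kPa.
Gross allowable pressure q_all = 654.31 / 3 = 218.1 kPa.
Footing area = 14.44 m², so allowable column load = 218.1 × 14.44 = 3149.4 kN.

P_all ≈ 3150 kN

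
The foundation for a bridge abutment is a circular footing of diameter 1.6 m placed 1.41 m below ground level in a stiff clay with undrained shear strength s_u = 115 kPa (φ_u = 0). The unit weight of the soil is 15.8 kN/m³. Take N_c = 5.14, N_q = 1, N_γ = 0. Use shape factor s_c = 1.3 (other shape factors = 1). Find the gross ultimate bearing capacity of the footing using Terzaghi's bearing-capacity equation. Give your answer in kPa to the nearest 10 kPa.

q = γ·D_f = 15.8 × 1.41 = 22.278 kPa.
c·N_c·s_c = 115 × 5.14 × 1.3 = 768.43 kPa
q·N_q = 22.278 × 1 = 22.278 kPa
q_ult = 768.43 + 22.278 = 790.71 kPa.

q_ult ≈ 790 kPa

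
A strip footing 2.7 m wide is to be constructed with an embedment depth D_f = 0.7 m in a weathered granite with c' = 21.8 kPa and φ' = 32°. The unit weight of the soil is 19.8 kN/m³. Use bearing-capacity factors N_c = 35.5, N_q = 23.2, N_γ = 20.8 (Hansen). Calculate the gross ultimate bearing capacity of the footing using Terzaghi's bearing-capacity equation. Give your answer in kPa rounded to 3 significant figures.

q = γ·D_f = 19.8 × 0.7 = 13.86 kPa.
c·N_c = 21.8 × 35.5 = 773.9 kPa
q·N_q = 13.86 × 23.2 = 321.55 kPa
0.5·γ·B·N_γ = 0.5 × 19.8 × 2.7 × 20.8 = 555.98 kPa
q_ult = 773.9 + 321.55 + 555.98 = 1651.4 kPa.

q_ult ≈ 1650 kPa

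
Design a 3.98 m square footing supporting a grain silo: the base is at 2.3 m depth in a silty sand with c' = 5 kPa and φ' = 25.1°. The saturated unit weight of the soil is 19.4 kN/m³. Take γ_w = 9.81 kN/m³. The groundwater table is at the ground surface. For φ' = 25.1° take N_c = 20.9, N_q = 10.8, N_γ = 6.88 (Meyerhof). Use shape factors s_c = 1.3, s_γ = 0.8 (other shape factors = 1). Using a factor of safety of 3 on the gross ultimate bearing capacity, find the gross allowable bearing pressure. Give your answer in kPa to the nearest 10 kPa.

q_all ≈ 160 kPa

With the water table at the surface the whole profile is submerged: γ' = 19.4 − 9.81 = 9.59 kN/m³, so q = γ'·D_f = 22.057 kPa; the same γ' applies in the ½γBN_γ term.
q_ult = c·N_c·s_c + q·N_q + 0.5·γ·B·N_γ·s_γ
     = 5 × 20.9 × 1.3 + 22.057 × 10.8 + 0.5 × 9.59 × 3.98 × 6.88 × 0.8
     = 135.85 + 238.22 + 105.04 = 479.1 kPa.
q_all = 479.1 / 3 = 159.7 kPa.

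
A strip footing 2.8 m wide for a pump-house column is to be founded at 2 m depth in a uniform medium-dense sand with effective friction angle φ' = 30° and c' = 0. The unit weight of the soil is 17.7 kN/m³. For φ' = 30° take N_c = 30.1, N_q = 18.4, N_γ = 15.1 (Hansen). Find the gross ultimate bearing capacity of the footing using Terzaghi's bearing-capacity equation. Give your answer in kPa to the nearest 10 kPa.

q = γ·D_f = 17.7 × 2 = 35.4 kPa.
q·N_q = 35.4 × 18.4 = 651.36 kPa
0.5·γ·B·N_γ = 0.5 × 17.7 × 2.8 × 15.1 = 374.18 kPa
q_ult = 651.36 + 374.18 = 1025.5 kPa.

q_ult ≈ 1030 kPa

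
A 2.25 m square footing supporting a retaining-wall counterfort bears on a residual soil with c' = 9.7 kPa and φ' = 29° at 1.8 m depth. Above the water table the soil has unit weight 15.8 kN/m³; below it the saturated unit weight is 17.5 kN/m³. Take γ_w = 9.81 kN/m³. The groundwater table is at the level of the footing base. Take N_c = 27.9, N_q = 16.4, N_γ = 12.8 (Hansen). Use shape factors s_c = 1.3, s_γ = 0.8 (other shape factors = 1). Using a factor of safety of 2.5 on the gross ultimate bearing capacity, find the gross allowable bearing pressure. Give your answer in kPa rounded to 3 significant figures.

q_all ≈ 363 kPa

Effective surcharge at the founding depth q = γ·D_f = 15.8 × 1.8 = 28.44 kPa.
The water table coincides with the base, so in the self-weight term γ → γ' = 7.69 kN/m³.
q_ult = c·N_c·s_c + q·N_q + 0.5·γ·B·N_γ·s_γ
     = 9.7 × 27.9 × 1.3 + 28.44 × 16.4 + 0.5 × 7.69 × 2.25 × 12.8 × 0.8
     = 351.82 + 466.42 + 88.589 = 906.82 kPa.
q_all = 906.82 / 2.5 = 362.73 kPa.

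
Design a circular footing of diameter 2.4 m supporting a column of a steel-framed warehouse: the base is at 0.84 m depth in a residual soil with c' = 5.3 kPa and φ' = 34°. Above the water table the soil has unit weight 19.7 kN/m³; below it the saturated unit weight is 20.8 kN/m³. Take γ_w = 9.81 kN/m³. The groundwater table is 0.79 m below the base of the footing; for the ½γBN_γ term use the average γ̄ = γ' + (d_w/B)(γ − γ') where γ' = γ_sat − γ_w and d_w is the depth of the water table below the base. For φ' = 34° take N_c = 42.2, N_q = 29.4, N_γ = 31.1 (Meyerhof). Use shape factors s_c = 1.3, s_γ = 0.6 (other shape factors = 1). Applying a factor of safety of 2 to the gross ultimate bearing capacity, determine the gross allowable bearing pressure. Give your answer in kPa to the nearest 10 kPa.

q = γ·D_f = 19.7 × 0.84 = 16.548 kPa.
γ' = 10.99 kN/m³; averaging over the depth B below the base, γ̄ = γ' + (d_w/B)(γ − γ') = 13.857 kN/m³.
c·N_c·s_c = 5.3 × 42.2 × 1.3 = 290.76 kPa
q·N_q = 16.548 × 29.4 = 486.51 kPa
0.5·γ·B·N_γ·s_γ = 0.5 × 13.857 × 2.4 × 31.1 × 0.6 = 310.29 kPa
q_ult = 290.76 + 486.51 + 310.29 = 1087.6 kPa.
q_all = q_ult / FS = 1087.6 / 2 = 543.78 kPa.

q_all ≈ 540 kPa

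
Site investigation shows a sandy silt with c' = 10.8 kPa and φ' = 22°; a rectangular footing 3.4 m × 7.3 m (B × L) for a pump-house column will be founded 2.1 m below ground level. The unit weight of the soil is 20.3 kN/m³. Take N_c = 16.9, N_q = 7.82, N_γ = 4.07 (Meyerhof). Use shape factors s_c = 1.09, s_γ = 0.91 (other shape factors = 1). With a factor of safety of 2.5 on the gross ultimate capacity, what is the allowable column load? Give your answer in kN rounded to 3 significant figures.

P_all ≈ 6550 kN

q = γ·D_f = 20.3 × 2.1 = 42.63 kPa.
c·N_c·s_c = 10.8 × 16.9 × 1.09 = 198.95 kPa
q·N_q = 42.63 × 7.82 = 333.37 kPa
0.5·γ·B·N_γ·s_γ = 0.5 × 20.3 × 3.4 × 4.07 × 0.91 = 127.81 kPa
q_ult = 198.95 + 333.37 + 127.81 = 660.13 kPa.
Gross allowable pressure q_all = 660.13 / 2.5 = 264.05 kPa.
Footing area = 24.82 m², so allowable column load = 264.05 × 24.82 = 6553.8 kN.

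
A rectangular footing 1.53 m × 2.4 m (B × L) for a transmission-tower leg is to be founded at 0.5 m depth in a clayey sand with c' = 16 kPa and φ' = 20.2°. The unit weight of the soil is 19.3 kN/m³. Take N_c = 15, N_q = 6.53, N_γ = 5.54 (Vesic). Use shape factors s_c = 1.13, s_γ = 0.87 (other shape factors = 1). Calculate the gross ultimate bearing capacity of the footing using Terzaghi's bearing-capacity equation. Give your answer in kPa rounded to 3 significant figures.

q = γ·D_f = 19.3 × 0.5 = 9.65 kPa.
c·N_c·s_c = 16 × 15 × 1.13 = 271.2 kPa
q·N_q = 9.65 × 6.53 = 63.015 kPa
0.5·γ·B·N_γ·s_γ = 0.5 × 19.3 × 1.53 × 5.54 × 0.87 = 71.162 kPa
q_ult = 271.2 + 63.015 + 71.162 = 405.38 kPa.

q_ult ≈ 405 kPa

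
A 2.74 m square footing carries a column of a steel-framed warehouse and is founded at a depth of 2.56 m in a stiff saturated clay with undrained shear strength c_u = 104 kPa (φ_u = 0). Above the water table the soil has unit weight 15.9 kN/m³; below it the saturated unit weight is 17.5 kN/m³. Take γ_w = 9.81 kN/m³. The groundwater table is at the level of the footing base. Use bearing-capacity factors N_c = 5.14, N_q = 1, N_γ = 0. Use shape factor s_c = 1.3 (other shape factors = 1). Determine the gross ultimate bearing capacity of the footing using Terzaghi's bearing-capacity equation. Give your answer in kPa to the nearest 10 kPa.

q_ult ≈ 740 kPa

q = γ·D_f = 15.9 × 2.56 = 40.704 kPa.
c·N_c·s_c = 104 × 5.14 × 1.3 = 694.93 kPa
q·N_q = 40.704 × 1 = 40.704 kPa
q_ult = 694.93 + 40.704 = 735.63 kPa.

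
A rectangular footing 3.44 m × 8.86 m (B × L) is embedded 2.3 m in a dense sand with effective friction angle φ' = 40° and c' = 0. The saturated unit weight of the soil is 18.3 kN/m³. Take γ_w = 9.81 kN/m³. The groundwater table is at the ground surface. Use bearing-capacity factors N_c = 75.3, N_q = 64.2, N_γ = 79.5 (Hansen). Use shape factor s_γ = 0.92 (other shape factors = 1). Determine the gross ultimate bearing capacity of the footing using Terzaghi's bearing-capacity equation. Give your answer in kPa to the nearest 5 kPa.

q_ult ≈ 2320 kPa

Water table at ground surface, so effective unit weight γ' = 18.3 − 9.81 = 8.49 kN/m³ is used throughout; overburden q = 8.49 × 2.3 = 19.527 kPa; the same γ' applies in the ½γBN_γ term.
Surcharge term q·N_q = 19.527 × 64.2 = 1253.6 kPa; self-weight term 0.5·γ·B·N_γ·s_γ = 0.5 × 8.49 × 3.44 × 79.5 × 0.92 = 1068 kPa.
q_ult = 1253.6 + 1068 = 2321.7 kPa.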